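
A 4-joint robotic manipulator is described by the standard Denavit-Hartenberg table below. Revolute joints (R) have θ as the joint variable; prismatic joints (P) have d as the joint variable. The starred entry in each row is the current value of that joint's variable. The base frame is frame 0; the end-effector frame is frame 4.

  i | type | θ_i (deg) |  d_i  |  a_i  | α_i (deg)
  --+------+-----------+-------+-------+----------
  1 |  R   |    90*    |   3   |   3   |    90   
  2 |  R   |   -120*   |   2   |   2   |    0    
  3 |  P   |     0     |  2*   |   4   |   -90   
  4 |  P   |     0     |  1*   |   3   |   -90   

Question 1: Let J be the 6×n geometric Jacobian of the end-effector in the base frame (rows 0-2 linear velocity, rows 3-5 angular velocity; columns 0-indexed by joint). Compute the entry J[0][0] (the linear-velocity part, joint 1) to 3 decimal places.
axis z_0 = ẑ; lever o_n−o_0 = (4.0000,-0.6340,-5.2942)
cross product → J_v[:, 0] = (0.6340,4.0000,-0.0000)
J_ω[:, 0] = z_0
entry J[0][0] = 0.6340

0.634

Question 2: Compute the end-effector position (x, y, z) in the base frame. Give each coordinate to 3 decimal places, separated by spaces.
4.000 -0.634 -5.294

after link 1: o_1 = (0.0000, 3.0000, 3.0000)
after link 2: o_2 = (2.0000, 2.0000, 1.2679)
after link 3: o_3 = (4.0000, 0.0000, -2.1962)
after link 4: o_4 = (4.0000, -0.6340, -5.2942)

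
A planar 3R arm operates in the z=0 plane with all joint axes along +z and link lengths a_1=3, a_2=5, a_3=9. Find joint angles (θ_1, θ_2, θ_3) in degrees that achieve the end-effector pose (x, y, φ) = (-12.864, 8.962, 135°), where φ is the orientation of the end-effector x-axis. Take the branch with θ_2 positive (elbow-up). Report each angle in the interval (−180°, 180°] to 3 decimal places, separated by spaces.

120.001 59.999 -45.000

wrist centre = target − a_3·(cos φ, sin φ) = (-6.5000, 2.5980)
cos θ_2 = (49.0003−3²−5²)/(2·3·5) = 0.5000; θ_2 = 59.9993° (elbow-up)
β = atan2(2.5980,-6.5000) = 158.2136°; ψ = atan2(4.3301,5.5001) = 38.2128°
θ_1 = β − ψ = 120.0009°
θ_3 = φ − θ_1 − θ_2 = -45.0002° (wrapped to (-180°,180°])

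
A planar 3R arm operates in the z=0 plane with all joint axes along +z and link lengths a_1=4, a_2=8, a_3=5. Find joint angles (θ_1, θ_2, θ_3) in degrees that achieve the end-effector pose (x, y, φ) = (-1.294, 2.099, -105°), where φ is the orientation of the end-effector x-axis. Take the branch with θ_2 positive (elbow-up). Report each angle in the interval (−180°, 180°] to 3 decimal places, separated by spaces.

0.005 119.994 135.001

wrist centre = target − a_3·(cos φ, sin φ) = (0.0001, 6.9286)
cos θ_2 = (48.0059−4²−8²)/(2·4·8) = -0.4999; θ_2 = 119.9939° (elbow-up)
β = atan2(6.9286,0.0001) = 89.9992°; ψ = atan2(6.9286,0.0007) = 89.9939°
θ_1 = β − ψ = 0.0053°
θ_3 = φ − θ_1 − θ_2 = 135.0008° (wrapped to (-180°,180°])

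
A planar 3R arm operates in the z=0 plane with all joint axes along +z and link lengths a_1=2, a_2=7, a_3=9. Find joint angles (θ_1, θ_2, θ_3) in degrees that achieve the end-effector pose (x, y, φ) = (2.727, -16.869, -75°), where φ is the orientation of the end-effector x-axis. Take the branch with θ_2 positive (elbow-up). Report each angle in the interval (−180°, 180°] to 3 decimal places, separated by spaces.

-135.000 60.001 -0.001

wrist centre = target − a_3·(cos φ, sin φ) = (0.3976, -8.1757)
cos θ_2 = (66.9996−2²−7²)/(2·2·7) = 0.5000; θ_2 = 60.0008° (elbow-up)
β = atan2(-8.1757,0.3976) = -87.2156°; ψ = atan2(6.0622,5.4999) = 47.7843°
θ_1 = β − ψ = -134.9999°
θ_3 = φ − θ_1 − θ_2 = -0.0009° (wrapped to (-180°,180°])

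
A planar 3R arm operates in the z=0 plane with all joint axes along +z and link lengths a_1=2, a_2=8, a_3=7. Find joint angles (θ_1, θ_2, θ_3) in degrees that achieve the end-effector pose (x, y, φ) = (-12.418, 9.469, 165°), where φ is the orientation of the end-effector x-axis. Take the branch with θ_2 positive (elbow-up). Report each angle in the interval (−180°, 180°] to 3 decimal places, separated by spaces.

wrist centre = target − a_3·(cos φ, sin φ) = (-5.6565, 7.6573)
cos θ_2 = (90.6299−2²−8²)/(2·2·8) = 0.7072; θ_2 = 44.9936° (elbow-up)
β = atan2(7.6573,-5.6565) = 126.4537°; ψ = atan2(5.6562,7.6575) = 36.4515°
θ_1 = β − ψ = 90.0022°
θ_3 = φ − θ_1 − θ_2 = 30.0042° (wrapped to (-180°,180°])

90.002 44.994 30.004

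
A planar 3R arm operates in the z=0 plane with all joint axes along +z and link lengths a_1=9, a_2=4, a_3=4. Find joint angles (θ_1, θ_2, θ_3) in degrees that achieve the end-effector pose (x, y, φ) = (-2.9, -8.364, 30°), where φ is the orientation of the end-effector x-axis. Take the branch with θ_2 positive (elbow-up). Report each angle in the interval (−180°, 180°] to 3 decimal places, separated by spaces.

-135.000 44.997 120.003

wrist centre = target − a_3·(cos φ, sin φ) = (-6.3641, -10.3640)
cos θ_2 = (147.9143−9²−4²)/(2·9·4) = 0.7071; θ_2 = 44.9971° (elbow-up)
β = atan2(-10.3640,-6.3641) = -121.5524°; ψ = atan2(2.8283,11.8286) = 13.4473°
θ_1 = β − ψ = -134.9996°
θ_3 = φ − θ_1 − θ_2 = 120.0026° (wrapped to (-180°,180°])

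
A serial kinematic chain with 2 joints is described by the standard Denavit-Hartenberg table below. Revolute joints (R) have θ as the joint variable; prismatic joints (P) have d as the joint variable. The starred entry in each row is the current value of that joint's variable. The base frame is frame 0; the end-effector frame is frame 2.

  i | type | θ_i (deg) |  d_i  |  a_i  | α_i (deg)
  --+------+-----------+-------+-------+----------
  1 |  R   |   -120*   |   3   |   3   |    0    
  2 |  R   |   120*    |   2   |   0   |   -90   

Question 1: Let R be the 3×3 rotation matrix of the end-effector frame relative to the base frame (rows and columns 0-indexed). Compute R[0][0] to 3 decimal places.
1.000

End-effector x-axis (col 0 of R) = (1.0000,0.0000,0.0000)
R[0][0] = 1.0000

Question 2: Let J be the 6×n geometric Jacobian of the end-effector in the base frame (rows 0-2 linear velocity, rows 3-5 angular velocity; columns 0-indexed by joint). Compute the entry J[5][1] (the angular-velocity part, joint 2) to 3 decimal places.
axis z_1 = (0.0000,0.0000,1.0000); lever o_n−o_1 = (0.0000,0.0000,2.0000)
cross product → J_v[:, 1] = (0.0000,0.0000,0.0000)
J_ω[:, 1] = z_1
entry J[5][1] = 1.0000

1.000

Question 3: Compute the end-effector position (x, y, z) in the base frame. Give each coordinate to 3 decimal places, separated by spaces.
after link 1: o_1 = (-1.5000, -2.5981, 3.0000)
after link 2: o_2 = (-1.5000, -2.5981, 5.0000)

-1.500 -2.598 5.000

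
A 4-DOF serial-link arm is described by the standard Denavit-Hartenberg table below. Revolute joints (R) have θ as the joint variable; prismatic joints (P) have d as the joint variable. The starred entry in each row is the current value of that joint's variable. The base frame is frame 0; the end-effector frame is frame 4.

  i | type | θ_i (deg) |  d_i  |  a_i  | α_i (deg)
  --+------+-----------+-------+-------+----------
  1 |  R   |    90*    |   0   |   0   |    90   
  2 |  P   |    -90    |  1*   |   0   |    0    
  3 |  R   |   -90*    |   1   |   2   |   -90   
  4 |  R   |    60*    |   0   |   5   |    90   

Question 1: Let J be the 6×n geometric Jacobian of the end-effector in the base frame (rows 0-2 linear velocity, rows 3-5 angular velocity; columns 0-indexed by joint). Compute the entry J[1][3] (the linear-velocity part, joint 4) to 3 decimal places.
axis z_3 = (0.0000,0.0000,-1.0000); lever o_n−o_3 = (-4.3301,-2.5000,-0.0000)
cross product → J_v[:, 3] = (-2.5000,4.3301,0.0000)
J_ω[:, 3] = z_3
entry J[1][3] = 4.3301

4.330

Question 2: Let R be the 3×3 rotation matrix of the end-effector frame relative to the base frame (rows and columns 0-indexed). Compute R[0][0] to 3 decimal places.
End-effector x-axis (col 0 of R) = (-0.8660,-0.5000,-0.0000)
R[0][0] = -0.8660

-0.866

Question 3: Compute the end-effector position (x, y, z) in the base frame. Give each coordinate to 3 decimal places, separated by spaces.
after link 1: o_1 = (0.0000, 0.0000, 0.0000)
after link 2: o_2 = (1.0000, -0.0000, 0.0000)
after link 3: o_3 = (2.0000, -2.0000, -0.0000)
after link 4: o_4 = (-2.3301, -4.5000, -0.0000)

-2.330 -4.500 -0.000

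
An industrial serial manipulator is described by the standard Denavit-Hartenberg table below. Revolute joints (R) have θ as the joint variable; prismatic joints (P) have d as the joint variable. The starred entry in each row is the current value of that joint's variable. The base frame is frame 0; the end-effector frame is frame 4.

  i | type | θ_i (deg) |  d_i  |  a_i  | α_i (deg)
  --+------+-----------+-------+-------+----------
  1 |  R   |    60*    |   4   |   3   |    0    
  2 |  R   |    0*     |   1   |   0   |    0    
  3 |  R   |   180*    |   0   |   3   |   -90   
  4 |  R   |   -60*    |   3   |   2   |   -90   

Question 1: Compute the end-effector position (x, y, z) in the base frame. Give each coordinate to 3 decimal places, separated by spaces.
after link 1: o_1 = (1.5000, 2.5981, 4.0000)
after link 2: o_2 = (1.5000, 2.5981, 5.0000)
after link 3: o_3 = (-0.0000, 0.0000, 5.0000)
after link 4: o_4 = (2.0981, -2.3660, 6.7321)

2.098 -2.366 6.732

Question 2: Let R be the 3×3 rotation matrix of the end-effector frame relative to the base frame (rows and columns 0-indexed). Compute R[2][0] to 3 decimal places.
0.866

End-effector x-axis (col 0 of R) = (-0.2500,-0.4330,0.8660)
R[2][0] = 0.8660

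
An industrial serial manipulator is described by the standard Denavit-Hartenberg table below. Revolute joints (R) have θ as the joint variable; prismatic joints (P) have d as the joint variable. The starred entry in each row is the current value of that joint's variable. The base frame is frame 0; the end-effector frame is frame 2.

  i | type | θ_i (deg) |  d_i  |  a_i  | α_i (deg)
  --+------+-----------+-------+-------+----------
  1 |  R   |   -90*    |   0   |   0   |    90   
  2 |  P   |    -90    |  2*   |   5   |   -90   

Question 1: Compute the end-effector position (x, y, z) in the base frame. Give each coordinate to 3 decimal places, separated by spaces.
after link 1: o_1 = (0.0000, 0.0000, 0.0000)
after link 2: o_2 = (-2.0000, -0.0000, -5.0000)

-2.000 -0.000 -5.000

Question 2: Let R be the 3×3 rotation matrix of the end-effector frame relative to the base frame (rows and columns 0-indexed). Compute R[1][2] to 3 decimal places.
-1.000

End-effector z-axis (col 2 of R) = (0.0000,-1.0000,0.0000)
R[1][2] = -1.0000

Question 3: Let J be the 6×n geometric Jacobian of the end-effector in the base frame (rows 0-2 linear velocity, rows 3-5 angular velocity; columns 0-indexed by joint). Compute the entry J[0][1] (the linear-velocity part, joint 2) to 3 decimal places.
-1.000

prismatic axis z_1 = (-1.0000,-0.0000,0.0000)
J_v[:, 1] = z_1; J_ω[:, 1] = (0,0,0)
entry J[0][1] = -1.0000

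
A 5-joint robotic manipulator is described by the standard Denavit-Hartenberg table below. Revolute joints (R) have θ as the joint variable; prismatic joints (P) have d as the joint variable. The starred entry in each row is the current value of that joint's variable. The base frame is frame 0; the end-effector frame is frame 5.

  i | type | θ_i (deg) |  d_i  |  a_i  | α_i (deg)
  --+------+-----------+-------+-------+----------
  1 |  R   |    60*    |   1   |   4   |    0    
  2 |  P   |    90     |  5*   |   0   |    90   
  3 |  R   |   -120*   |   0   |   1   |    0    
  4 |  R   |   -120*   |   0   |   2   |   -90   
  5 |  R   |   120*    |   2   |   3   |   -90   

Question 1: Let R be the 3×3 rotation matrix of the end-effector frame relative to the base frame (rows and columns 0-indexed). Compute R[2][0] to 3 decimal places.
End-effector x-axis (col 0 of R) = (-0.6495,-0.6250,-0.4330)
R[2][0] = -0.4330

-0.433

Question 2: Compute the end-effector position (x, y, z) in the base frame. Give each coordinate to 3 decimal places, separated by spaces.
after link 1: o_1 = (2.0000, 3.4641, 1.0000)
after link 2: o_2 = (2.0000, 3.4641, 6.0000)
after link 3: o_3 = (2.4330, 3.2141, 5.1340)
after link 4: o_4 = (3.2990, 2.7141, 6.8660)
after link 5: o_5 = (2.8505, -0.0269, 4.5670)

2.850 -0.027 4.567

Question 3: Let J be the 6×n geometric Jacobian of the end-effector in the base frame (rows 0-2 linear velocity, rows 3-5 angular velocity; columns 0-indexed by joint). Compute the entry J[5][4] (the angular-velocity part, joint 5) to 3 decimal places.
-0.500

axis z_4 = (0.7500,-0.4330,-0.5000); lever o_n−o_4 = (-0.4486,-2.7410,-2.2990)
cross product → J_v[:, 4] = (-0.3750,1.9486,-2.2500)
J_ω[:, 4] = z_4
entry J[5][4] = -0.5000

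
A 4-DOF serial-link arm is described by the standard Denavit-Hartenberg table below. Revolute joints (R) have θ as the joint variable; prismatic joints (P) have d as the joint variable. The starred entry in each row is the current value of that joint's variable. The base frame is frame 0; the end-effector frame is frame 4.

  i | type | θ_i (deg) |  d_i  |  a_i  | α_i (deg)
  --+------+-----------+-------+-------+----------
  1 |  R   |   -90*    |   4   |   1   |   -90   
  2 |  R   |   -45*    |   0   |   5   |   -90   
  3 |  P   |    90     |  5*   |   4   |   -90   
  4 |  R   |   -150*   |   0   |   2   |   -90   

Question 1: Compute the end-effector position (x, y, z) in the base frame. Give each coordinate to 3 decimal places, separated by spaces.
-2.268 -8.778 3.293

after link 1: o_1 = (0.0000, -1.0000, 4.0000)
after link 2: o_2 = (0.0000, -4.5355, 7.5355)
after link 3: o_3 = (-4.0000, -8.0711, 4.0000)
after link 4: o_4 = (-2.2679, -8.7782, 3.2929)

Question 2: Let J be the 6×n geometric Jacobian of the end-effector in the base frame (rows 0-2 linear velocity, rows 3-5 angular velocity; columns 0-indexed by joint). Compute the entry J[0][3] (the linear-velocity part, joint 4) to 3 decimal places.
-1.000

axis z_3 = (-0.0000,0.7071,-0.7071); lever o_n−o_3 = (1.7321,-0.7071,-0.7071)
cross product → J_v[:, 3] = (-1.0000,-1.2247,-1.2247)
J_ω[:, 3] = z_3
entry J[0][3] = -1.0000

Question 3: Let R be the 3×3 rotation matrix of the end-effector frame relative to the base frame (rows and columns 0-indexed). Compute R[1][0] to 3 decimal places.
End-effector x-axis (col 0 of R) = (0.8660,-0.3536,-0.3536)
R[1][0] = -0.3536

-0.354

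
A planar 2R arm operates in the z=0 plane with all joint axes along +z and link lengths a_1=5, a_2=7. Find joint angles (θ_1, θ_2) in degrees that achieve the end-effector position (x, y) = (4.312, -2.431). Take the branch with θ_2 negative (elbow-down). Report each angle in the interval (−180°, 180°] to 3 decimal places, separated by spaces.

cos θ_2 = (24.5031−5²−7²)/(2·5·7) = -0.7071; θ_2 = -134.9993° (elbow-down)
β = atan2(-2.4310,4.3120) = -29.4132°; ψ = atan2(-4.9498,0.0503) = -89.4177°
θ_1 = β − ψ = 60.0044°

60.004 -134.999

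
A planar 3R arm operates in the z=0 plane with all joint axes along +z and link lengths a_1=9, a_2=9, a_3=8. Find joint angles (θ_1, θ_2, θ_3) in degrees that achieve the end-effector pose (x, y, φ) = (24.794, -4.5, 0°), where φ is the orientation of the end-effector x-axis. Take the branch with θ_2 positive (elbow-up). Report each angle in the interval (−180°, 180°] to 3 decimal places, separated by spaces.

wrist centre = target − a_3·(cos φ, sin φ) = (16.7940, -4.5000)
cos θ_2 = (302.2884−9²−9²)/(2·9·9) = 0.8660; θ_2 = 30.0054° (elbow-up)
β = atan2(-4.5000,16.7940) = -15.0002°; ψ = atan2(4.5007,16.7938) = 15.0027°
θ_1 = β − ψ = -30.0029°
θ_3 = φ − θ_1 − θ_2 = -0.0025° (wrapped to (-180°,180°])

-30.003 30.005 -0.003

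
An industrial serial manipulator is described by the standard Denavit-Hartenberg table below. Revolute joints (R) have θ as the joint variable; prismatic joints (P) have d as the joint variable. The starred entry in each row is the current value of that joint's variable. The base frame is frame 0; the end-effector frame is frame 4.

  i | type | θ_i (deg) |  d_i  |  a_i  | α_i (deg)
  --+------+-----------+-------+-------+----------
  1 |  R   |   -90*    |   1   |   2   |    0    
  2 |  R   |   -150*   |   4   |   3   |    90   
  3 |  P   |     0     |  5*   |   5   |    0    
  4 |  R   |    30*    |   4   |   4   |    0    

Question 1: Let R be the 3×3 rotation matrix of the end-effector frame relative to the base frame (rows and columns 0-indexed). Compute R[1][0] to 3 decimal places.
0.750

End-effector x-axis (col 0 of R) = (-0.4330,0.7500,0.5000)
R[1][0] = 0.7500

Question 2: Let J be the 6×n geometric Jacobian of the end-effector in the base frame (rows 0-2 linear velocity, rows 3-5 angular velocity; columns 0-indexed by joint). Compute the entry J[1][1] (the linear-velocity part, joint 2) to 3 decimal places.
2.062

axis z_1 = (0.0000,0.0000,1.0000); lever o_n−o_1 = (2.0622,14.4282,6.0000)
cross product → J_v[:, 1] = (-14.4282,2.0622,0.0000)
J_ω[:, 1] = z_1
entry J[1][1] = 2.0622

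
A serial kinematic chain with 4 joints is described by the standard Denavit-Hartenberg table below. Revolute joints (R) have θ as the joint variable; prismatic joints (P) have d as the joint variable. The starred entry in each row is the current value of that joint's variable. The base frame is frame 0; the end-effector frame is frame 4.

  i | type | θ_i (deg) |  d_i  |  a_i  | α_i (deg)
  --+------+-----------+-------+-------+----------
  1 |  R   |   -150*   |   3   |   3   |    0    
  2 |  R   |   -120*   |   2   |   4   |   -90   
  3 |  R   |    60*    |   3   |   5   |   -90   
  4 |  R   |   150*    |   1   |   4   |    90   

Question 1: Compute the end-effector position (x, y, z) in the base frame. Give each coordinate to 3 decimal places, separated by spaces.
after link 1: o_1 = (-2.5981, -1.5000, 3.0000)
after link 2: o_2 = (-2.5981, 2.5000, 5.0000)
after link 3: o_3 = (-5.5981, 5.0000, 0.6699)
after link 4: o_4 = (-3.5981, 2.4019, 3.1699)

-3.598 2.402 3.170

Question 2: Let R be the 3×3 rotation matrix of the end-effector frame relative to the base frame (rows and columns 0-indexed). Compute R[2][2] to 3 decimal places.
-0.433

End-effector z-axis (col 2 of R) = (0.8660,0.2500,-0.4330)
R[2][2] = -0.4330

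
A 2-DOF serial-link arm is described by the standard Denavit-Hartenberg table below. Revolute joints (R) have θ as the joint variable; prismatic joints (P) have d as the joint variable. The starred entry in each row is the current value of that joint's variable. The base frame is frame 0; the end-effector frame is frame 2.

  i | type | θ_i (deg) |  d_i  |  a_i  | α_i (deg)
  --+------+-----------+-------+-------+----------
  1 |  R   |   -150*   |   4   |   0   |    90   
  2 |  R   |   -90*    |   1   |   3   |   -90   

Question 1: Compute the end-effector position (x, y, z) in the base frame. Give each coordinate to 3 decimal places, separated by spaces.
after link 1: o_1 = (0.0000, 0.0000, 4.0000)
after link 2: o_2 = (-0.5000, 0.8660, 1.0000)

-0.500 0.866 1.000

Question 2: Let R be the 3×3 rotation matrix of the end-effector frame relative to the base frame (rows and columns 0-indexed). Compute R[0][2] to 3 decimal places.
End-effector z-axis (col 2 of R) = (-0.8660,-0.5000,0.0000)
R[0][2] = -0.8660

-0.866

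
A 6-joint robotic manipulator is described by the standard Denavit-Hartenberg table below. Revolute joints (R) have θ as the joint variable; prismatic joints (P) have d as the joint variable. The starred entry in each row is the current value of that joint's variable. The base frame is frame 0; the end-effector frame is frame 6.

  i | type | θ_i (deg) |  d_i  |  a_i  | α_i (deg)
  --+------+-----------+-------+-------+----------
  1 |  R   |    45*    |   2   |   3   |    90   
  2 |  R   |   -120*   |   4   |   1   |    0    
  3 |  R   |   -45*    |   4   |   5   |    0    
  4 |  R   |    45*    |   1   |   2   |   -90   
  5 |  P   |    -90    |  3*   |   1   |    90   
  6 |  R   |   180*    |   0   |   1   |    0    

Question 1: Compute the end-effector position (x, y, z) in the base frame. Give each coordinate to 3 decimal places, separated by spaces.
after link 1: o_1 = (2.1213, 2.1213, 2.0000)
after link 2: o_2 = (4.5962, -1.0607, 1.1340)
after link 3: o_3 = (4.0096, -7.3042, -0.1601)
after link 4: o_4 = (4.0096, -8.7184, -1.8922)
after link 5: o_5 = (6.5538, -7.5884, -3.3922)
after link 6: o_6 = (5.8467, -6.8812, -3.3922)

5.847 -6.881 -3.392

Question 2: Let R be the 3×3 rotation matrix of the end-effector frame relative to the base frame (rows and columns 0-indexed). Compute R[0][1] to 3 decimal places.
-0.612

End-effector y-axis (col 1 of R) = (-0.6124,-0.6124,0.5000)
R[0][1] = -0.6124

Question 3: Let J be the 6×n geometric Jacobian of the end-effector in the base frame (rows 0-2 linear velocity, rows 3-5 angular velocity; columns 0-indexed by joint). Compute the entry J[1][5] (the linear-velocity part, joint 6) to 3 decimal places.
-0.612

axis z_5 = (0.3536,0.3536,0.8660); lever o_n−o_5 = (-0.7071,0.7071,0.0000)
cross product → J_v[:, 5] = (-0.6124,-0.6124,0.5000)
J_ω[:, 5] = z_5
entry J[1][5] = -0.6124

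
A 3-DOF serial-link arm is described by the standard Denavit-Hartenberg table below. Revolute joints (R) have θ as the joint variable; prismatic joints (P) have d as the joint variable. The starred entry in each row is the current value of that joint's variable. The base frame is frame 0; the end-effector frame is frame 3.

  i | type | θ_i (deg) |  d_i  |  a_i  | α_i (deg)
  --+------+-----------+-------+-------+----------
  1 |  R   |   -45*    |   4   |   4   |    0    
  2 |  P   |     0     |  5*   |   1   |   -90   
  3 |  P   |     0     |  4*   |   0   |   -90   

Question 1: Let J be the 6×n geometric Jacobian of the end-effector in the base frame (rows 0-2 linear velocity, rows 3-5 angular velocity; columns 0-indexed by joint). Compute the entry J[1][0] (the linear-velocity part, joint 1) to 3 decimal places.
6.364

axis z_0 = ẑ; lever o_n−o_0 = (6.3640,-0.7071,9.0000)
cross product → J_v[:, 0] = (0.7071,6.3640,-0.0000)
J_ω[:, 0] = z_0
entry J[1][0] = 6.3640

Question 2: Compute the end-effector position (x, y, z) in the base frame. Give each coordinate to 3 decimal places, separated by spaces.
after link 1: o_1 = (2.8284, -2.8284, 4.0000)
after link 2: o_2 = (3.5355, -3.5355, 9.0000)
after link 3: o_3 = (6.3640, -0.7071, 9.0000)

6.364 -0.707 9.000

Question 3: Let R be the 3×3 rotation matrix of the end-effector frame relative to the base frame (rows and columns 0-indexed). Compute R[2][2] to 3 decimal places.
End-effector z-axis (col 2 of R) = (0.0000,0.0000,-1.0000)
R[2][2] = -1.0000

-1.000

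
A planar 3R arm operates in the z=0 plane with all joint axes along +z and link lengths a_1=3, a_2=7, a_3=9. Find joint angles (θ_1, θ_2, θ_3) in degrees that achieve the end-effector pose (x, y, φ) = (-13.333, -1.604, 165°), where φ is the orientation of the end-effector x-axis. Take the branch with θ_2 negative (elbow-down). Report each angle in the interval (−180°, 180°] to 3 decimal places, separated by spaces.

wrist centre = target − a_3·(cos φ, sin φ) = (-4.6397, -3.9334)
cos θ_2 = (36.9979−3²−7²)/(2·3·7) = -0.5000; θ_2 = -120.0033° (elbow-down)
β = atan2(-3.9334,-4.6397) = -139.7097°; ψ = atan2(-6.0620,-0.5003) = -94.7184°
θ_1 = β − ψ = -44.9913°
θ_3 = φ − θ_1 − θ_2 = -30.0054° (wrapped to (-180°,180°])

-44.991 -120.003 -30.005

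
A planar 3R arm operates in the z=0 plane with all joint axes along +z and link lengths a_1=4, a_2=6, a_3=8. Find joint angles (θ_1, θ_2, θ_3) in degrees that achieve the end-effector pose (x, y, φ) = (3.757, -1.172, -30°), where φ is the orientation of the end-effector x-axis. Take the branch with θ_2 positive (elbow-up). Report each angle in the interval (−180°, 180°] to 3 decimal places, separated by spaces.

wrist centre = target − a_3·(cos φ, sin φ) = (-3.1712, 2.8280)
cos θ_2 = (18.0541−4²−6²)/(2·4·6) = -0.7072; θ_2 = 135.0080° (elbow-up)
β = atan2(2.8280,-3.1712) = 138.2742°; ψ = atan2(4.2420,-0.2432) = 93.2817°
θ_1 = β − ψ = 44.9925°
θ_3 = φ − θ_1 − θ_2 = 149.9995° (wrapped to (-180°,180°])

44.993 135.008 149.999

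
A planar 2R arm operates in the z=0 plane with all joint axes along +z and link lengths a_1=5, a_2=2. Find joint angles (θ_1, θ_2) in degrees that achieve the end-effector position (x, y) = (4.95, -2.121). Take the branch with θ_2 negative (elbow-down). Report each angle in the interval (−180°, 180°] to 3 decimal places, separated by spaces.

-1.393 -89.997

cos θ_2 = (29.0011−5²−2²)/(2·5·2) = 0.0001; θ_2 = -89.9967° (elbow-down)
β = atan2(-2.1210,4.9500) = -23.1944°; ψ = atan2(-2.0000,5.0001) = -21.8010°
θ_1 = β − ψ = -1.3934°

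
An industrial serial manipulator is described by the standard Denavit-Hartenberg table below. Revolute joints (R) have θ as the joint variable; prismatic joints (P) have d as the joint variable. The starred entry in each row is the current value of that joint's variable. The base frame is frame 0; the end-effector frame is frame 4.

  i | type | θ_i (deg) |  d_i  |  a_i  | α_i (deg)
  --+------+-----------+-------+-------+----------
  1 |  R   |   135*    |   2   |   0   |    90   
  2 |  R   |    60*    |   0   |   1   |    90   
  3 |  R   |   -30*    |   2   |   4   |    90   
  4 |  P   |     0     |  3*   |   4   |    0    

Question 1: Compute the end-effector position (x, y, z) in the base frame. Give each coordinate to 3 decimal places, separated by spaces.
after link 1: o_1 = (0.0000, 0.0000, 2.0000)
after link 2: o_2 = (-0.3536, 0.3536, 2.8660)
after link 3: o_3 = (-4.2173, 1.3888, 4.8660)
after link 4: o_4 = (-8.1630, -1.1681, 6.5670)

-8.163 -1.168 6.567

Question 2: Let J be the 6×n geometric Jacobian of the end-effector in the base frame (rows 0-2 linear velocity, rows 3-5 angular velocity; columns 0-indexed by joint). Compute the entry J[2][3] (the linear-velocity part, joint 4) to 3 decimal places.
-0.433

prismatic axis z_3 = (-0.4356,-0.7891,-0.4330)
J_v[:, 3] = z_3; J_ω[:, 3] = (0,0,0)
entry J[2][3] = -0.4330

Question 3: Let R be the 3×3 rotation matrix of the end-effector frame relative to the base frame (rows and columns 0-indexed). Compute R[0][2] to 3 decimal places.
End-effector z-axis (col 2 of R) = (-0.4356,-0.7891,-0.4330)
R[0][2] = -0.4356

-0.436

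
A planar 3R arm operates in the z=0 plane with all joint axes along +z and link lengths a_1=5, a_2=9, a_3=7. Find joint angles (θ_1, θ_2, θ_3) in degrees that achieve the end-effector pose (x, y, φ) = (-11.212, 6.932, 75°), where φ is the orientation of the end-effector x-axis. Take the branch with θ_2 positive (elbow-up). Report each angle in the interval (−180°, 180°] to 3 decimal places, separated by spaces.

wrist centre = target − a_3·(cos φ, sin φ) = (-13.0237, 0.1705)
cos θ_2 = (169.6467−5²−9²)/(2·5·9) = 0.7072; θ_2 = 44.9936° (elbow-up)
β = atan2(0.1705,-13.0237) = 179.2499°; ψ = atan2(6.3633,11.3647) = 29.2451°
θ_1 = β − ψ = 150.0047°
θ_3 = φ − θ_1 − θ_2 = -119.9984° (wrapped to (-180°,180°])

150.005 44.994 -119.998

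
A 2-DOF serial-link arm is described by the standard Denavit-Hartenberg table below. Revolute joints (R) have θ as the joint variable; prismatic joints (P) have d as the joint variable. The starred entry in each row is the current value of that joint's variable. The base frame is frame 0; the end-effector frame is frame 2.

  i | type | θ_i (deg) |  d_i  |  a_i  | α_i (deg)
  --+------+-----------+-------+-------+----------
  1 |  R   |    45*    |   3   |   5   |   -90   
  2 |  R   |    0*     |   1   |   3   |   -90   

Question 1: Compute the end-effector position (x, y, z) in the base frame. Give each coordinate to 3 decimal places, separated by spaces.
after link 1: o_1 = (3.5355, 3.5355, 3.0000)
after link 2: o_2 = (4.9497, 6.3640, 3.0000)

4.950 6.364 3.000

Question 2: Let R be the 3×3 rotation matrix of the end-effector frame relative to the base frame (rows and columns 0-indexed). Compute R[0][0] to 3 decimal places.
0.707

End-effector x-axis (col 0 of R) = (0.7071,0.7071,0.0000)
R[0][0] = 0.7071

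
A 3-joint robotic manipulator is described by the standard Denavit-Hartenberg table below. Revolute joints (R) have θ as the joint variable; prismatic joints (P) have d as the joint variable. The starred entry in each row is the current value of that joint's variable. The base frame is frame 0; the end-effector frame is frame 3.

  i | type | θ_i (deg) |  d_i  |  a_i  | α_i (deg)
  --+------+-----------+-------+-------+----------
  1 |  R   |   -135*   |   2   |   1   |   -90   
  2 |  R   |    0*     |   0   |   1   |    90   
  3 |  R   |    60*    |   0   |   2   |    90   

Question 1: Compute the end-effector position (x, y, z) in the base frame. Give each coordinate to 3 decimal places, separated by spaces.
after link 1: o_1 = (-0.7071, -0.7071, 2.0000)
after link 2: o_2 = (-1.4142, -1.4142, 2.0000)
after link 3: o_3 = (-0.8966, -3.3461, 2.0000)

-0.897 -3.346 2.000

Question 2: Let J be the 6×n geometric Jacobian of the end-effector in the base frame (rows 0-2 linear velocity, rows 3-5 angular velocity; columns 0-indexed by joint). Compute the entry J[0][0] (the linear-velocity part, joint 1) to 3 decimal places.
axis z_0 = ẑ; lever o_n−o_0 = (-0.8966,-3.3461,2.0000)
cross product → J_v[:, 0] = (3.3461,-0.8966,0.0000)
J_ω[:, 0] = z_0
entry J[0][0] = 3.3461

3.346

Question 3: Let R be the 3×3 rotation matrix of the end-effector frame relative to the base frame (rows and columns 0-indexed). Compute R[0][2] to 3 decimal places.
End-effector z-axis (col 2 of R) = (-0.9659,-0.2588,0.0000)
R[0][2] = -0.9659

-0.966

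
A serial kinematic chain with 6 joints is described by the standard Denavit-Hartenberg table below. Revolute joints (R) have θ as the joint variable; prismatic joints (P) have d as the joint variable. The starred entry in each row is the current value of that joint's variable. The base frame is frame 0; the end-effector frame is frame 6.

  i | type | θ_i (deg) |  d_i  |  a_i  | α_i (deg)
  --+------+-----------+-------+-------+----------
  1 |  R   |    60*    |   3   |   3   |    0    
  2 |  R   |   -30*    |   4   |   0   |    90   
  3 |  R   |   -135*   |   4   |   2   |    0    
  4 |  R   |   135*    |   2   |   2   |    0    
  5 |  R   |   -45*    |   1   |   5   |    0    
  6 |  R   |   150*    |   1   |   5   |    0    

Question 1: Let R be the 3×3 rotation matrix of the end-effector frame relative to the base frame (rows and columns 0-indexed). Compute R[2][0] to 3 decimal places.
End-effector x-axis (col 0 of R) = (-0.2241,-0.1294,0.9659)
R[2][0] = 0.9659

0.966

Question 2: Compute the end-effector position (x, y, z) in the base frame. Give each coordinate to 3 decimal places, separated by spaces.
after link 1: o_1 = (1.5000, 2.5981, 3.0000)
after link 2: o_2 = (1.5000, 2.5981, 7.0000)
after link 3: o_3 = (2.2753, -1.5731, 5.5858)
after link 4: o_4 = (5.0073, -2.3052, 5.5858)
after link 5: o_5 = (8.5692, -1.4034, 2.0503)
after link 6: o_6 = (7.9484, -2.9165, 6.8799)

7.948 -2.917 6.880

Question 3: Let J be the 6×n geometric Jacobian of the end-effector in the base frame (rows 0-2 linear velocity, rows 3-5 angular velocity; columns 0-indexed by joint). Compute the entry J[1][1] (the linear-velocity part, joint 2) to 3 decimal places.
axis z_1 = (0.0000,0.0000,1.0000); lever o_n−o_1 = (6.4484,-5.5146,3.8799)
cross product → J_v[:, 1] = (5.5146,6.4484,-0.0000)
J_ω[:, 1] = z_1
entry J[1][1] = 6.4484

6.448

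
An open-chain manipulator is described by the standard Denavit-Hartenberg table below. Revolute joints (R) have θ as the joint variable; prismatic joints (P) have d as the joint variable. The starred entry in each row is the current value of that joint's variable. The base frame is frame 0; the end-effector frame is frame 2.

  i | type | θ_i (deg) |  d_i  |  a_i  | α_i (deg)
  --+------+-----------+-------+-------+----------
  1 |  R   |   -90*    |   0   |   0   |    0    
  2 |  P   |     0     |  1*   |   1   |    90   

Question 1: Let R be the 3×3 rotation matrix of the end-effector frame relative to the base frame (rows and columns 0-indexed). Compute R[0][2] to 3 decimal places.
-1.000

End-effector z-axis (col 2 of R) = (-1.0000,-0.0000,0.0000)
R[0][2] = -1.0000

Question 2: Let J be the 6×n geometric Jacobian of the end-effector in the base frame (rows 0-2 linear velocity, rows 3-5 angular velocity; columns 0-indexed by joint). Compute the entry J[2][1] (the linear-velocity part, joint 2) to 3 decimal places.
prismatic axis z_1 = (0.0000,0.0000,1.0000)
J_v[:, 1] = z_1; J_ω[:, 1] = (0,0,0)
entry J[2][1] = 1.0000

1.000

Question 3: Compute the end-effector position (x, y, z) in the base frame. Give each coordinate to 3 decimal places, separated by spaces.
0.000 -1.000 1.000

after link 1: o_1 = (0.0000, 0.0000, 0.0000)
after link 2: o_2 = (0.0000, -1.0000, 1.0000)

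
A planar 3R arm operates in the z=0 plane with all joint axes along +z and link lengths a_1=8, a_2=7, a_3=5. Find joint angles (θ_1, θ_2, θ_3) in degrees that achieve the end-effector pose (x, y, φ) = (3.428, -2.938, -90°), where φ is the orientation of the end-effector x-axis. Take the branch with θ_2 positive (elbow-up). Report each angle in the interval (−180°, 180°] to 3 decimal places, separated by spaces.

-30.001 150.002 149.999

wrist centre = target − a_3·(cos φ, sin φ) = (3.4280, 2.0620)
cos θ_2 = (16.0030−8²−7²)/(2·8·7) = -0.8660; θ_2 = 150.0022° (elbow-up)
β = atan2(2.0620,3.4280) = 31.0276°; ψ = atan2(3.4998,1.9377) = 61.0284°
θ_1 = β − ψ = -30.0008°
θ_3 = φ − θ_1 − θ_2 = 149.9986° (wrapped to (-180°,180°])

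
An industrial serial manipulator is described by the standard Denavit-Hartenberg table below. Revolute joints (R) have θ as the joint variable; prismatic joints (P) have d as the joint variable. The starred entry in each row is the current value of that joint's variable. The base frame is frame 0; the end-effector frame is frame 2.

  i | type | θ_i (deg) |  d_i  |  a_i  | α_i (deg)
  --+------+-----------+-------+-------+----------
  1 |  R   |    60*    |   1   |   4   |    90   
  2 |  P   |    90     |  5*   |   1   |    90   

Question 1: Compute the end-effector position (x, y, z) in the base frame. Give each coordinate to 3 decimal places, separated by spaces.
after link 1: o_1 = (2.0000, 3.4641, 1.0000)
after link 2: o_2 = (6.3301, 0.9641, 2.0000)

6.330 0.964 2.000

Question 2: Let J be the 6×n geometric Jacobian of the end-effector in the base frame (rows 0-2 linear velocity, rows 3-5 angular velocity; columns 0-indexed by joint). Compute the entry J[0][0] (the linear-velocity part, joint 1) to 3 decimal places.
-0.964

axis z_0 = ẑ; lever o_n−o_0 = (6.3301,0.9641,2.0000)
cross product → J_v[:, 0] = (-0.9641,6.3301,0.0000)
J_ω[:, 0] = z_0
entry J[0][0] = -0.9641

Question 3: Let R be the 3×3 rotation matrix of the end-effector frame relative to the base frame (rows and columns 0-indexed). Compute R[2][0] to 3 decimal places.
End-effector x-axis (col 0 of R) = (-0.0000,0.0000,1.0000)
R[2][0] = 1.0000

1.000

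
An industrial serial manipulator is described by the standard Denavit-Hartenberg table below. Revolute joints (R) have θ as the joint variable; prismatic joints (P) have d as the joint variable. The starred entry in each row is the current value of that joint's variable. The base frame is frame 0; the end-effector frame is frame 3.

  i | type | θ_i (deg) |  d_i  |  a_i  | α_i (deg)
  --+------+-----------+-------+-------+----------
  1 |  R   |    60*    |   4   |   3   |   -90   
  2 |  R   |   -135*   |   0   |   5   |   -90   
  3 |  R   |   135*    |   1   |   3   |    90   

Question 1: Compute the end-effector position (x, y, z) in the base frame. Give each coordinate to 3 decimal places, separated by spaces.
after link 1: o_1 = (1.5000, 2.5981, 4.0000)
after link 2: o_2 = (-0.2678, -0.4638, 7.5355)
after link 3: o_3 = (2.6729, 0.3870, 6.7426)

2.673 0.387 6.743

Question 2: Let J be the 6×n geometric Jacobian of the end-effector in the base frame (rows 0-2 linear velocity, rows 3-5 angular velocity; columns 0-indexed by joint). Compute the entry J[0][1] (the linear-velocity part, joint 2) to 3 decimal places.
1.371

axis z_1 = (-0.8660,0.5000,0.0000); lever o_n−o_1 = (1.1729,-2.2111,2.7426)
cross product → J_v[:, 1] = (1.3713,2.3752,1.3284)
J_ω[:, 1] = z_1
entry J[0][1] = 1.3713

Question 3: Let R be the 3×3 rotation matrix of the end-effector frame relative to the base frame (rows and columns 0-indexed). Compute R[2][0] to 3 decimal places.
End-effector x-axis (col 0 of R) = (0.8624,0.0795,-0.5000)
R[2][0] = -0.5000

-0.500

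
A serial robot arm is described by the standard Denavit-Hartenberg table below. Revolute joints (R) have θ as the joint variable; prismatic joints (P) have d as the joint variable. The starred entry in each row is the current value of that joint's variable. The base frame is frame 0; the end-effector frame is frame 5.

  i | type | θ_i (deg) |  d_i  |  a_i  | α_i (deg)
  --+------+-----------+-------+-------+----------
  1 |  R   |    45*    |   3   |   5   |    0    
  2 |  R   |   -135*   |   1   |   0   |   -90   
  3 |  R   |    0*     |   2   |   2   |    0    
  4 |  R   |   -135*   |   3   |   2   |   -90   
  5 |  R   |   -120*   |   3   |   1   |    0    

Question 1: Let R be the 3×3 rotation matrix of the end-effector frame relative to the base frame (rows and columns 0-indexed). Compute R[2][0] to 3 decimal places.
End-effector x-axis (col 0 of R) = (0.8660,-0.3536,-0.3536)
R[2][0] = -0.3536

-0.354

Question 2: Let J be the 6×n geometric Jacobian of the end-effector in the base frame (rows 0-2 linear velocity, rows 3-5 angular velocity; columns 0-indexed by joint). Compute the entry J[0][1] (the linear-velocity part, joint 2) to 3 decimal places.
3.061

axis z_1 = (0.0000,0.0000,1.0000); lever o_n−o_1 = (5.8660,-3.0607,4.1820)
cross product → J_v[:, 1] = (3.0607,5.8660,-0.0000)
J_ω[:, 1] = z_1
entry J[0][1] = 3.0607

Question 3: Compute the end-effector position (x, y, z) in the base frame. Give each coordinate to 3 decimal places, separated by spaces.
9.402 0.475 7.182

after link 1: o_1 = (3.5355, 3.5355, 3.0000)
after link 2: o_2 = (3.5355, 3.5355, 4.0000)
after link 3: o_3 = (5.5355, 1.5355, 4.0000)
after link 4: o_4 = (8.5355, 2.9497, 5.4142)
after link 5: o_5 = (9.4016, 0.4749, 7.1820)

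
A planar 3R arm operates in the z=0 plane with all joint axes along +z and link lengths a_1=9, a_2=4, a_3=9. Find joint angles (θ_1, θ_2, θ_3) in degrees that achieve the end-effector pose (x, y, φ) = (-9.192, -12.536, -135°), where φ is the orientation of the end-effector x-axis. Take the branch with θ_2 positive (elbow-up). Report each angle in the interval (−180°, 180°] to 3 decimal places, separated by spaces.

wrist centre = target − a_3·(cos φ, sin φ) = (-2.8280, -6.1720)
cos θ_2 = (46.0919−9²−4²)/(2·9·4) = -0.7071; θ_2 = 134.9960° (elbow-up)
β = atan2(-6.1720,-2.8280) = -114.6173°; ψ = atan2(2.8286,6.1718) = 24.6228°
θ_1 = β − ψ = -139.2401°
θ_3 = φ − θ_1 − θ_2 = -130.7559° (wrapped to (-180°,180°])

-139.240 134.996 -130.756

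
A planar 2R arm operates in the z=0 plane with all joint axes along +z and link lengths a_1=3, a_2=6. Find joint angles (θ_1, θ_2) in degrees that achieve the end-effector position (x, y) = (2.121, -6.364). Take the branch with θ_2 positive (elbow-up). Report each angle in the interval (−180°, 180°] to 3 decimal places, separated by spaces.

cos θ_2 = (44.9991−3²−6²)/(2·3·6) = -0.0000; θ_2 = 90.0014° (elbow-up)
β = atan2(-6.3640,2.1210) = -71.5678°; ψ = atan2(6.0000,2.9999) = 63.4360°
θ_1 = β − ψ = -135.0038°

-135.004 90.001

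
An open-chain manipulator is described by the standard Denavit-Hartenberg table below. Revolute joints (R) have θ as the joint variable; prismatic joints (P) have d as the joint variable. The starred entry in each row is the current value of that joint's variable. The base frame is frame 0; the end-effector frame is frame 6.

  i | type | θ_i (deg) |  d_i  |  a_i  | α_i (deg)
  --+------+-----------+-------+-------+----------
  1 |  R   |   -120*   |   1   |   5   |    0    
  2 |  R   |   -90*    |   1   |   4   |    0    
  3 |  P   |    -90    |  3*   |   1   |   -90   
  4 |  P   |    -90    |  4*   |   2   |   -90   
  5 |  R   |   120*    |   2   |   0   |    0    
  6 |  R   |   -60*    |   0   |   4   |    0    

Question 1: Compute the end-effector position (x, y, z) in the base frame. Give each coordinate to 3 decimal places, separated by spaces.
after link 1: o_1 = (-2.5000, -4.3301, 1.0000)
after link 2: o_2 = (-5.9641, -2.3301, 2.0000)
after link 3: o_3 = (-5.4641, -1.4641, 5.0000)
after link 4: o_4 = (-8.9282, 0.5359, 7.0000)
after link 5: o_5 = (-7.9282, 2.2679, 7.0000)
after link 6: o_6 = (-4.9282, 0.5359, 9.0000)

-4.928 0.536 9.000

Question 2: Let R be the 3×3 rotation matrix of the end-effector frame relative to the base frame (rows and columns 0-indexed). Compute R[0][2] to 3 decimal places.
0.500

End-effector z-axis (col 2 of R) = (0.5000,0.8660,-0.0000)
R[0][2] = 0.5000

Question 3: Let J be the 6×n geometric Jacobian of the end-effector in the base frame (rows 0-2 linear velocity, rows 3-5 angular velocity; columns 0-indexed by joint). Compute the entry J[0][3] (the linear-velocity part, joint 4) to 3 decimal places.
prismatic axis z_3 = (-0.8660,0.5000,0.0000)
J_v[:, 3] = z_3; J_ω[:, 3] = (0,0,0)
entry J[0][3] = -0.8660

-0.866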